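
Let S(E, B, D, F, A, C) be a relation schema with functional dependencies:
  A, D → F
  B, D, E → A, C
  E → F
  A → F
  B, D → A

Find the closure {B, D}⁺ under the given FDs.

Start with {B, D}.
B, D → A applies; add {A} → now {A, B, D}.
A, D → F applies; add {F} → now {A, B, D, F}.
No further FD applies.

{A, B, D, F}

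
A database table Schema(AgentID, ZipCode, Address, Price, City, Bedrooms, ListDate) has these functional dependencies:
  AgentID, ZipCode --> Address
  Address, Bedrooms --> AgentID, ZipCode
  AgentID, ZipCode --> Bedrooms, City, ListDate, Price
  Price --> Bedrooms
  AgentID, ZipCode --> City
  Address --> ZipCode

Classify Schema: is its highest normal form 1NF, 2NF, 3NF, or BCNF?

Candidate keys: {Address, AgentID}, {Address, Bedrooms}, {Address, Price}, {AgentID, ZipCode}. Prime attributes: {Address, AgentID, Bedrooms, Price, ZipCode}.
Price --> Bedrooms: {Price}⁺ = {Bedrooms, Price}, which is not all of the attributes, so the left side is not a superkey — BCNF is violated.
Since {Bedrooms} ⊆ prime attributes and every other non-superkey FD also has a prime right side, the schema is in 3NF.

3NF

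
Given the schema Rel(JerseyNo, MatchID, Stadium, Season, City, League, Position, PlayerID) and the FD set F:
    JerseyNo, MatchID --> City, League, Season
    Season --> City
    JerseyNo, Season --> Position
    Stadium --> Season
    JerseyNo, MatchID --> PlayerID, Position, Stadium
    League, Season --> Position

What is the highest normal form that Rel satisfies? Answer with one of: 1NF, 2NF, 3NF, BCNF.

2NF

Candidate key: {JerseyNo, MatchID}. Prime attributes: {JerseyNo, MatchID}.
Season --> City: {Season}⁺ = {City, Season}, which is not all of the attributes, so the left side is not a superkey — BCNF is violated.
Because {City} is non-prime and the left side of Season --> City is not a superkey, the relation is not in 3NF.
No proper subset of a key has a non-prime attribute in its closure, so there is no partial dependency; 2NF holds.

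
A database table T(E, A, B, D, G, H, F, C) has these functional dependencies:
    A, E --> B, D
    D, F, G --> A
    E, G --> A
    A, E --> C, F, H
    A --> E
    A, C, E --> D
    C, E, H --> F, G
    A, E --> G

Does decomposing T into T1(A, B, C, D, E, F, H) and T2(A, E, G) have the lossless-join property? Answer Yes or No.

Common attributes: {A, E}; their closure is {A, B, C, D, E, F, G, H}.
Since T1 ⊆ {A, B, C, D, E, F, G, H}, the intersection is a superkey of T1; the decomposition is lossless.

Yes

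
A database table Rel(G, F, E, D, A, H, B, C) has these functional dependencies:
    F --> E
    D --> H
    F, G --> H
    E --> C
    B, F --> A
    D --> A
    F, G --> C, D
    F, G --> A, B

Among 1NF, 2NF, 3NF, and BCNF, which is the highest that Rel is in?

Candidate key: {F, G}. Prime attributes: {F, G}.
For F --> E we have {F}⁺ = {C, E, F}; {F} is not a superkey, so BCNF fails.
F --> E has non-prime {E} on the right and a non-superkey on the left, so 3NF fails.
{F} is a proper subset of the key {F, G}, and {F}⁺ contains the non-prime attributes {C, E} — a partial dependency, so 2NF is violated.

1NF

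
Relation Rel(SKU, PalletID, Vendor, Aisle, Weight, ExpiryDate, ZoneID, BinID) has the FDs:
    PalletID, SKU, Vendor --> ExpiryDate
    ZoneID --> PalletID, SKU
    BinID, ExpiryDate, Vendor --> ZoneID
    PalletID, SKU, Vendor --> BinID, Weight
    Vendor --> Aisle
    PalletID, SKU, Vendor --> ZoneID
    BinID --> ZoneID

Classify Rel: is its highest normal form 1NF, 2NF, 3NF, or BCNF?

1NF

Candidate keys: {BinID, Vendor}, {PalletID, SKU, Vendor}, {Vendor, ZoneID}. Prime attributes: {BinID, PalletID, SKU, Vendor, ZoneID}.
ZoneID --> PalletID, SKU breaks BCNF: {ZoneID}⁺ = {PalletID, SKU, ZoneID}, so {ZoneID} is not a superkey.
Vendor --> Aisle determines the non-prime attribute {Aisle} from a non-superkey — 3NF is violated.
The proper key subset {Vendor} of {BinID, Vendor} determines non-prime {Aisle}, so the relation is not even in 2NF.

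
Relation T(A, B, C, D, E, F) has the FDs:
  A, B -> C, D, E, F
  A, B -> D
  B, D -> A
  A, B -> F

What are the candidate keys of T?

{A, B}, {B, D}

Attributes never on any right-hand side: {B} — every candidate key must contain it.
{A, B} is a candidate key since {A, B}⁺ = {A, B, C, D, E, F} covers every attribute.
{B, D} is a candidate key since {B, D}⁺ = {A, B, C, D, E, F} covers every attribute.
These are minimal and exhaustive — every other superkey contains one of them.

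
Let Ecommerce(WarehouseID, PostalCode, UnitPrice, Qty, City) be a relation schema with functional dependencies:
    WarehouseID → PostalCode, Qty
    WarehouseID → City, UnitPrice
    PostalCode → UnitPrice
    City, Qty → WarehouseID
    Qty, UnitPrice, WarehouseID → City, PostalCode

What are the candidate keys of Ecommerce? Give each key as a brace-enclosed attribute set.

{WarehouseID}⁺ = {City, PostalCode, Qty, UnitPrice, WarehouseID}, which is every attribute, so {WarehouseID} is a candidate key.
{City, Qty}⁺ = {City, PostalCode, Qty, UnitPrice, WarehouseID}, which is every attribute, so {City, Qty} is a candidate key.
No proper subset of any of these is a key, and no other minimal superkey exists.

{City, Qty}, {WarehouseID}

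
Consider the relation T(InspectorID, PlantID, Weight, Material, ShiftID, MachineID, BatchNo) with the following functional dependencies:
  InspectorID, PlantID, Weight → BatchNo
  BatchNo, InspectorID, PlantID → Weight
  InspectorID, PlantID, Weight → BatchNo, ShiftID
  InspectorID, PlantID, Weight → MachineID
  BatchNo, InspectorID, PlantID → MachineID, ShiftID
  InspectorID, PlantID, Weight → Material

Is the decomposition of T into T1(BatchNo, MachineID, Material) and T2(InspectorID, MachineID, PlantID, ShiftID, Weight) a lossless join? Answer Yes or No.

No

T1 ∩ T2 = {MachineID}; its closure under F is {MachineID}.
The closure covers neither T1 nor T2 entirely; the join is not lossless.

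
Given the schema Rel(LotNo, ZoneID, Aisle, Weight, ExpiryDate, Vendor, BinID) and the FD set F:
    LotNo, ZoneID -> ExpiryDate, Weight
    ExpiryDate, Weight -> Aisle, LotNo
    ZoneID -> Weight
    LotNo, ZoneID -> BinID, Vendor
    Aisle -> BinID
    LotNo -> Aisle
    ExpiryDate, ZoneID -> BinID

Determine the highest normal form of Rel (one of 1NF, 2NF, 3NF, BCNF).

1NF

Candidate keys: {ExpiryDate, ZoneID}, {LotNo, ZoneID}. Prime attributes: {ExpiryDate, LotNo, ZoneID}.
ExpiryDate, Weight -> Aisle, LotNo: {ExpiryDate, Weight}⁺ = {Aisle, BinID, ExpiryDate, LotNo, Weight}, which is not all of the attributes, so the left side is not a superkey — BCNF is violated.
Because {Aisle} is non-prime and the left side of ExpiryDate, Weight -> Aisle, LotNo is not a superkey, the relation is not in 3NF.
Since {ZoneID} ⊂ {ExpiryDate, ZoneID} and {ZoneID}⁺ ⊇ {Weight} with {Weight} non-prime, there is a partial dependency; 2NF fails.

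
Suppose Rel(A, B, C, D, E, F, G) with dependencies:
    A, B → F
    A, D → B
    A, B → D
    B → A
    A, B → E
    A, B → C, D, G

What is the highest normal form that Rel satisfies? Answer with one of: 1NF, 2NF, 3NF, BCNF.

BCNF

Candidate keys: {A, D}, {B}. Prime attributes: {A, B, D}.
Every FD has a superkey on the left, so the relation is in BCNF.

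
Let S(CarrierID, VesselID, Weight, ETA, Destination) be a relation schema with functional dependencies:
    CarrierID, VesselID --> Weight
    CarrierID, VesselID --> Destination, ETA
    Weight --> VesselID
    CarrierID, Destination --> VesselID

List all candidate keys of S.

{CarrierID} never appears on the right of any FD, so every key must include it.
{CarrierID, Destination}⁺ = {CarrierID, Destination, ETA, VesselID, Weight}, which is every attribute, so {CarrierID, Destination} is a candidate key.
{CarrierID, VesselID}⁺ = {CarrierID, Destination, ETA, VesselID, Weight}, which is every attribute, so {CarrierID, VesselID} is a candidate key.
{CarrierID, Weight}⁺ = {CarrierID, Destination, ETA, VesselID, Weight}, which is every attribute, so {CarrierID, Weight} is a candidate key.
These are minimal and exhaustive — every other superkey contains one of them.

{CarrierID, Destination}, {CarrierID, VesselID}, {CarrierID, Weight}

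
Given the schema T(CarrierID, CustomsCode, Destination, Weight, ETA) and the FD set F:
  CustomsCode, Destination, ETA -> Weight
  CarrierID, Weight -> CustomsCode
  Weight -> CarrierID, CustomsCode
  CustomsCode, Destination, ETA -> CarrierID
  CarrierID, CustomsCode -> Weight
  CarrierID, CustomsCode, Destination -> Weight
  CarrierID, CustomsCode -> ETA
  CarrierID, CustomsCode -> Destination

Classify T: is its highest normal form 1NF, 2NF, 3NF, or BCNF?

BCNF

Candidate keys: {CarrierID, CustomsCode}, {CustomsCode, Destination, ETA}, {Weight}. Prime attributes: {CarrierID, CustomsCode, Destination, ETA, Weight}.
The left-hand side of every FD is a superkey, so BCNF is satisfied.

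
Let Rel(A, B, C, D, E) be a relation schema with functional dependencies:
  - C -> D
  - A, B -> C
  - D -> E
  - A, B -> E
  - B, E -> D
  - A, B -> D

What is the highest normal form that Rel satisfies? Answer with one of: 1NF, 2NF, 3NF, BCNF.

2NF

Candidate key: {A, B}. Prime attributes: {A, B}.
C -> D: {C}⁺ = {C, D, E}, which is not all of the attributes, so the left side is not a superkey — BCNF is violated.
C -> D has non-prime {D} on the right and a non-superkey on the left, so 3NF fails.
No proper subset of a key has a non-prime attribute in its closure, so there is no partial dependency; 2NF holds.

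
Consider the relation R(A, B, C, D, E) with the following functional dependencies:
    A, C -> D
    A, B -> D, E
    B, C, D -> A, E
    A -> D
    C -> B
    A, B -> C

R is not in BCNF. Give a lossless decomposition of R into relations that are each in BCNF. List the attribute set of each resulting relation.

Candidate keys of the original relation: {A, B}, {A, C}, {C, D}.
{A, B, C, D, E}: {A} determines {A, D} here but is not a superkey — split on A -> D, giving {A, D} and {A, B, C, E}.
{A, D}: every determinant is a superkey — BCNF.
{A, B, C, E}: {C} determines {B, C} here but is not a superkey — split on C -> B, giving {B, C} and {A, C, E}.
{B, C}: every determinant is a superkey — BCNF.
{A, C, E}: every determinant is a superkey — BCNF.

{A, C, E}; {A, D}; {B, C}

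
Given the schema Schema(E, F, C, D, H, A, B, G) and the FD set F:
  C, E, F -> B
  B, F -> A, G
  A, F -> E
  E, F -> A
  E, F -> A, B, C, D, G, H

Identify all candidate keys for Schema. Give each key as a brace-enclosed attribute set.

{A, F}, {B, F}, {E, F}

{F} never appears on the right of any FD, so every key must include it.
{A, F}⁺ = {A, B, C, D, E, F, G, H}, which is every attribute, so {A, F} is a candidate key.
{B, F}⁺ = {A, B, C, D, E, F, G, H}, which is every attribute, so {B, F} is a candidate key.
{E, F}⁺ = {A, B, C, D, E, F, G, H}, which is every attribute, so {E, F} is a candidate key.
Any other superkey properly contains one of these, so there are no further candidate keys.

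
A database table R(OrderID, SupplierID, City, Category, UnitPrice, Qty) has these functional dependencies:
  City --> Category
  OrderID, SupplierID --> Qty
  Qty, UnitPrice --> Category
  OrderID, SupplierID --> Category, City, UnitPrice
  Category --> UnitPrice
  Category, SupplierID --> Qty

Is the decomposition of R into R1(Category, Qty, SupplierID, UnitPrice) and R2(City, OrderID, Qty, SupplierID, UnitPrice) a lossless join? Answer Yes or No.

R1 ∩ R2 = {Qty, SupplierID, UnitPrice}; its closure under F is {Category, Qty, SupplierID, UnitPrice}.
This includes all of R1, so the common attributes are a superkey of R1 — the join is lossless.

Yes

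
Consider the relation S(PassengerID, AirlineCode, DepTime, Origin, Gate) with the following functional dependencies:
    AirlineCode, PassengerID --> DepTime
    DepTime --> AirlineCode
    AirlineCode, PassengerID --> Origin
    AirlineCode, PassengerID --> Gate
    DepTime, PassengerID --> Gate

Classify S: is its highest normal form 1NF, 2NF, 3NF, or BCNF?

3NF

Candidate keys: {AirlineCode, PassengerID}, {DepTime, PassengerID}. Prime attributes: {AirlineCode, DepTime, PassengerID}.
DepTime --> AirlineCode breaks BCNF: {DepTime}⁺ = {AirlineCode, DepTime}, so {DepTime} is not a superkey.
Since {AirlineCode} ⊆ prime attributes and every other non-superkey FD also has a prime right side, the schema is in 3NF.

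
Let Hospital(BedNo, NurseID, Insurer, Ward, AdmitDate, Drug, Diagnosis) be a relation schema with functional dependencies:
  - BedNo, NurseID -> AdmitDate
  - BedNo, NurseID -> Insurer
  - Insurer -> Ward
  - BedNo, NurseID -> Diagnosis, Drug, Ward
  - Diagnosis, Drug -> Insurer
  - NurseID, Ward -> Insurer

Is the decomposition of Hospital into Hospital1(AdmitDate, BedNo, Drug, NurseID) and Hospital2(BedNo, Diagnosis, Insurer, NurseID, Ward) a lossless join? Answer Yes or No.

Yes

Common attributes: {BedNo, NurseID}; their closure is {AdmitDate, BedNo, Diagnosis, Drug, Insurer, NurseID, Ward}.
Hospital1 is contained in that closure, so Hospital1 ∩ Hospital2 -> Hospital1 holds and the join is lossless.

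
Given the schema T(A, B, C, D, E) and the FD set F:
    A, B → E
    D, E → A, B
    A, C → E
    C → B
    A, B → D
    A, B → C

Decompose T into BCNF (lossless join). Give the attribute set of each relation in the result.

Candidate keys of the original relation: {A, B}, {A, C}, {D, E}.
In {A, B, C, D, E}, {C} is not a superkey ({C}⁺ restricted to this set is {B, C}), so split on C → B into {B, C} and {A, C, D, E}.
{B, C} has no BCNF violation.
{A, C, D, E} has no BCNF violation.

{A, C, D, E}; {B, C}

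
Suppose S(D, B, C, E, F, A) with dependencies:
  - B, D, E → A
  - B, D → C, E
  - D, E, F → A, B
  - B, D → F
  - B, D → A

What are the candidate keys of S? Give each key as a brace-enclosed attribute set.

{B, D}, {D, E, F}

Attributes never on any right-hand side: {D} — every candidate key must contain it.
{B, D} is a candidate key since {B, D}⁺ = {A, B, C, D, E, F} covers every attribute.
{D, E, F} is a candidate key since {D, E, F}⁺ = {A, B, C, D, E, F} covers every attribute.
Any other superkey properly contains one of these, so there are no further candidate keys.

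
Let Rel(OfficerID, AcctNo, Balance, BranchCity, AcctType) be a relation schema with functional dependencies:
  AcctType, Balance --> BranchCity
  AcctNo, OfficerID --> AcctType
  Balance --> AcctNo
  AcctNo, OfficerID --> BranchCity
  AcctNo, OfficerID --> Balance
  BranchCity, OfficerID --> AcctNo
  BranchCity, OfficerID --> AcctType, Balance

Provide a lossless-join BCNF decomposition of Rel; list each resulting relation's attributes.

{AcctNo, Balance}; {AcctType, Balance, BranchCity}; {AcctType, Balance, OfficerID}

Candidate keys of the original relation: {AcctNo, OfficerID}, {Balance, OfficerID}, {BranchCity, OfficerID}.
Within {AcctNo, AcctType, Balance, BranchCity, OfficerID}: {AcctType, Balance}⁺ ∩ {AcctNo, AcctType, Balance, BranchCity, OfficerID} = {AcctNo, AcctType, Balance, BranchCity}, not the whole set, so AcctType, Balance --> AcctNo, BranchCity violates BCNF; decompose into {AcctNo, AcctType, Balance, BranchCity} and {AcctType, Balance, OfficerID}.
Within {AcctNo, AcctType, Balance, BranchCity}: {Balance}⁺ ∩ {AcctNo, AcctType, Balance, BranchCity} = {AcctNo, Balance}, not the whole set, so Balance --> AcctNo violates BCNF; decompose into {AcctNo, Balance} and {AcctType, Balance, BranchCity}.
{AcctNo, Balance} is in BCNF.
{AcctType, Balance, BranchCity} is in BCNF.
{AcctType, Balance, OfficerID} is in BCNF.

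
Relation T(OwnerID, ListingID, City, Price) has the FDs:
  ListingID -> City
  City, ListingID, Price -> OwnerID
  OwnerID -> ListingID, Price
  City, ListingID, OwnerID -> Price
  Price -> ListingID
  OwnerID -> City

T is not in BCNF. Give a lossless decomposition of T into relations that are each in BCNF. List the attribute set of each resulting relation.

{City, ListingID}; {ListingID, OwnerID, Price}

Candidate keys of the original relation: {OwnerID}, {Price}.
Within {City, ListingID, OwnerID, Price}: {ListingID}⁺ ∩ {City, ListingID, OwnerID, Price} = {City, ListingID}, not the whole set, so ListingID -> City violates BCNF; decompose into {City, ListingID} and {ListingID, OwnerID, Price}.
{City, ListingID} has no BCNF violation.
{ListingID, OwnerID, Price} has no BCNF violation.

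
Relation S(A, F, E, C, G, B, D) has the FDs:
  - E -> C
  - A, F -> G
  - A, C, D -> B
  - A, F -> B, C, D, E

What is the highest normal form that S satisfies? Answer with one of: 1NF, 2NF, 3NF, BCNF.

2NF

Candidate key: {A, F}. Prime attributes: {A, F}.
For E -> C we have {E}⁺ = {C, E}; {E} is not a superkey, so BCNF fails.
E -> C has non-prime {C} on the right and a non-superkey on the left, so 3NF fails.
No non-prime attribute depends on a proper subset of any candidate key, so 2NF holds.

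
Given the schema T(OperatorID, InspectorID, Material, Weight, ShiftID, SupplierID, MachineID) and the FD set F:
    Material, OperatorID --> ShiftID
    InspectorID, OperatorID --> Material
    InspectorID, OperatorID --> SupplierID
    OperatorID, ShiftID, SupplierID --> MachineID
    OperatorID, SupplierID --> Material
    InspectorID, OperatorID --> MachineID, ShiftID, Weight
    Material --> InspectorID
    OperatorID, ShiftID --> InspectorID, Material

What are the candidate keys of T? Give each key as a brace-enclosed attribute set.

No FD produces {OperatorID}, so it must be in every candidate key.
{InspectorID, OperatorID}⁺ = {InspectorID, MachineID, Material, OperatorID, ShiftID, SupplierID, Weight}, which is every attribute, so {InspectorID, OperatorID} is a candidate key.
{Material, OperatorID}⁺ = {InspectorID, MachineID, Material, OperatorID, ShiftID, SupplierID, Weight}, which is every attribute, so {Material, OperatorID} is a candidate key.
{OperatorID, ShiftID}⁺ = {InspectorID, MachineID, Material, OperatorID, ShiftID, SupplierID, Weight}, which is every attribute, so {OperatorID, ShiftID} is a candidate key.
{OperatorID, SupplierID}⁺ = {InspectorID, MachineID, Material, OperatorID, ShiftID, SupplierID, Weight}, which is every attribute, so {OperatorID, SupplierID} is a candidate key.
Any other superkey properly contains one of these, so there are no further candidate keys.

{InspectorID, OperatorID}, {Material, OperatorID}, {OperatorID, ShiftID}, {OperatorID, SupplierID}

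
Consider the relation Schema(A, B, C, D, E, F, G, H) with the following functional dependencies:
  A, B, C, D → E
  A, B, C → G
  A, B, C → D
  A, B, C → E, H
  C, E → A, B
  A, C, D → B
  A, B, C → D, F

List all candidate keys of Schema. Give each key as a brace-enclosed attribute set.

Attributes never on any right-hand side: {C} — every candidate key must contain it.
{C, E} is a candidate key since {C, E}⁺ = {A, B, C, D, E, F, G, H} covers every attribute.
{A, B, C} is a candidate key since {A, B, C}⁺ = {A, B, C, D, E, F, G, H} covers every attribute.
{A, C, D} is a candidate key since {A, C, D}⁺ = {A, B, C, D, E, F, G, H} covers every attribute.
These are minimal and exhaustive — every other superkey contains one of them.

{A, B, C}, {A, C, D}, {C, E}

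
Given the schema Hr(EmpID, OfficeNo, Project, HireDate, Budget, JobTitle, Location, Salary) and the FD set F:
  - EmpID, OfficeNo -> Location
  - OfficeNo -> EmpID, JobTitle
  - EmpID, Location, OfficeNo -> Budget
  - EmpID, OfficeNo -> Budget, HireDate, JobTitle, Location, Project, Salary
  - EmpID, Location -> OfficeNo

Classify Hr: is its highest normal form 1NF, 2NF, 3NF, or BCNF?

Candidate keys: {EmpID, Location}, {OfficeNo}. Prime attributes: {EmpID, Location, OfficeNo}.
Every FD has a superkey on the left, so the relation is in BCNF.

BCNF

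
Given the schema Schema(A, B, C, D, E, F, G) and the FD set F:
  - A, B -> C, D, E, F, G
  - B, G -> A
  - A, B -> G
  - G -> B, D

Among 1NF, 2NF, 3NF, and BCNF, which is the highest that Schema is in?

Candidate keys: {A, B}, {G}. Prime attributes: {A, B, G}.
The left-hand side of every FD is a superkey, so BCNF is satisfied.

BCNF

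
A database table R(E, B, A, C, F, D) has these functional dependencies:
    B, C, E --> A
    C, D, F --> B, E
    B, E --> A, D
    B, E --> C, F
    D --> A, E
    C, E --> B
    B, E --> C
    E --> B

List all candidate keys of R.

Closure of {D} is {A, B, C, D, E, F}, the whole schema; {D} is a candidate key.
Closure of {E} is {A, B, C, D, E, F}, the whole schema; {E} is a candidate key.
Any other superkey properly contains one of these, so there are no further candidate keys.

{D}, {E}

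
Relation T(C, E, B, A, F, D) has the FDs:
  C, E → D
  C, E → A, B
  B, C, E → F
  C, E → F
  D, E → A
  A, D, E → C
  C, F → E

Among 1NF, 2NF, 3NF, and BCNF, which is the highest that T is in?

BCNF

Candidate keys: {C, E}, {C, F}, {D, E}. Prime attributes: {C, D, E, F}.
Each dependency's left side is a superkey — BCNF holds.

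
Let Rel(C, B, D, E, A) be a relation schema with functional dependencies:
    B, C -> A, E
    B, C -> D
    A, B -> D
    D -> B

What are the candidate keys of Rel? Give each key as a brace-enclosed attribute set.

{B, C}, {C, D}

No FD produces {C}, so it must be in every candidate key.
Closure of {B, C} is {A, B, C, D, E}, the whole schema; {B, C} is a candidate key.
Closure of {C, D} is {A, B, C, D, E}, the whole schema; {C, D} is a candidate key.
These are minimal and exhaustive — every other superkey contains one of them.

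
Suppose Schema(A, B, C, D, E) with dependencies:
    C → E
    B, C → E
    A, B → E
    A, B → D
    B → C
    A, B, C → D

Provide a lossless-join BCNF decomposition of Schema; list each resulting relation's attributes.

{A, B, D}; {B, C}; {C, E}

Candidate key of the original relation: {A, B}.
Within {A, B, C, D, E}: {C}⁺ ∩ {A, B, C, D, E} = {C, E}, not the whole set, so C → E violates BCNF; decompose into {C, E} and {A, B, C, D}.
{C, E} has no BCNF violation.
Within {A, B, C, D}: {B}⁺ ∩ {A, B, C, D} = {B, C}, not the whole set, so B → C violates BCNF; decompose into {B, C} and {A, B, D}.
{B, C} has no BCNF violation.
{A, B, D} has no BCNF violation.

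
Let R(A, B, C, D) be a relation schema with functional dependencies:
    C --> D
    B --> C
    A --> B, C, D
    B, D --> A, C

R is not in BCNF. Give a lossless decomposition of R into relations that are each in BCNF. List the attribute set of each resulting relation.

{A, B, C}; {C, D}

Candidate keys of the original relation: {A}, {B}.
{A, B, C, D}: {C} determines {C, D} here but is not a superkey — split on C --> D, giving {C, D} and {A, B, C}.
{C, D}: every determinant is a superkey — BCNF.
{A, B, C}: every determinant is a superkey — BCNF.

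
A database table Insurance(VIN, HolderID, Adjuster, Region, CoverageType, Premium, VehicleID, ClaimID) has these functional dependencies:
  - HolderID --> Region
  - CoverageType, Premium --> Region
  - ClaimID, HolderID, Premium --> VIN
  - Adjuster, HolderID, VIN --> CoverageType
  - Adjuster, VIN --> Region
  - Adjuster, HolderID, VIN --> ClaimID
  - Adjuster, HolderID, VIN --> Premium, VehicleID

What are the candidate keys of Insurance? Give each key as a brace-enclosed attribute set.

Attributes never on any right-hand side: {Adjuster, HolderID} — every candidate key must contain all of them.
{Adjuster, HolderID, VIN}⁺ = {Adjuster, ClaimID, CoverageType, HolderID, Premium, Region, VIN, VehicleID} — all of the relation — so {Adjuster, HolderID, VIN} is a candidate key.
{Adjuster, ClaimID, HolderID, Premium}⁺ = {Adjuster, ClaimID, CoverageType, HolderID, Premium, Region, VIN, VehicleID} — all of the relation — so {Adjuster, ClaimID, HolderID, Premium} is a candidate key.
Any other superkey properly contains one of these, so there are no further candidate keys.

{Adjuster, ClaimID, HolderID, Premium}, {Adjuster, HolderID, VIN}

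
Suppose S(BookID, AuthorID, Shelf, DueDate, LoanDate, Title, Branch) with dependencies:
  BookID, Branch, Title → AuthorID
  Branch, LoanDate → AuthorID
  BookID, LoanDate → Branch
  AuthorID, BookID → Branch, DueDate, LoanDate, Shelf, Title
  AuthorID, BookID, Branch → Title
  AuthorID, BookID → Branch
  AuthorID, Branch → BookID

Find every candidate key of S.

{AuthorID, BookID}, {AuthorID, Branch}, {BookID, Branch, Title}, {BookID, LoanDate}, {Branch, LoanDate}

{AuthorID, BookID}⁺ = {AuthorID, BookID, Branch, DueDate, LoanDate, Shelf, Title}, which is every attribute, so {AuthorID, BookID} is a candidate key.
{AuthorID, Branch}⁺ = {AuthorID, BookID, Branch, DueDate, LoanDate, Shelf, Title}, which is every attribute, so {AuthorID, Branch} is a candidate key.
{BookID, LoanDate}⁺ = {AuthorID, BookID, Branch, DueDate, LoanDate, Shelf, Title}, which is every attribute, so {BookID, LoanDate} is a candidate key.
{Branch, LoanDate}⁺ = {AuthorID, BookID, Branch, DueDate, LoanDate, Shelf, Title}, which is every attribute, so {Branch, LoanDate} is a candidate key.
{BookID, Branch, Title}⁺ = {AuthorID, BookID, Branch, DueDate, LoanDate, Shelf, Title}, which is every attribute, so {BookID, Branch, Title} is a candidate key.
These are minimal and exhaustive — every other superkey contains one of them.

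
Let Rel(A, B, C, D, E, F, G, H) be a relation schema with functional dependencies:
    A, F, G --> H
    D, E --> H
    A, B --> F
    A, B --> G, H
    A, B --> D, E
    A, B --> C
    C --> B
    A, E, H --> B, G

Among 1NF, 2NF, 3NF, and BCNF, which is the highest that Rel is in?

3NF

Candidate keys: {A, B}, {A, C}, {A, D, E}, {A, E, F, G}, {A, E, H}. Prime attributes: {A, B, C, D, E, F, G, H}.
A, F, G --> H breaks BCNF: {A, F, G}⁺ = {A, F, G, H}, so {A, F, G} is not a superkey.
Its right-hand attributes {H} are all prime, as are those of every other non-superkey FD — the relation is in 3NF.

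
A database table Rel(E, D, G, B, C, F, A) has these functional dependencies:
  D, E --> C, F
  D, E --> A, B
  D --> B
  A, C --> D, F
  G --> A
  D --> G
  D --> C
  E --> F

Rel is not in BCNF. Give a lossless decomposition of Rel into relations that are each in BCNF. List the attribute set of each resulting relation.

Candidate keys of the original relation: {A, C, E}, {C, E, G}, {D, E}.
In {A, B, C, D, E, F, G}, {D} is not a superkey ({D}⁺ restricted to this set is {A, B, C, D, F, G}), so split on D --> A, B, C, F, G into {A, B, C, D, F, G} and {D, E}.
In {A, B, C, D, F, G}, {G} is not a superkey ({G}⁺ restricted to this set is {A, G}), so split on G --> A into {A, G} and {B, C, D, F, G}.
{A, G}: every determinant is a superkey — BCNF.
{B, C, D, F, G}: every determinant is a superkey — BCNF.
{D, E}: every determinant is a superkey — BCNF.

{A, G}; {B, C, D, F, G}; {D, E}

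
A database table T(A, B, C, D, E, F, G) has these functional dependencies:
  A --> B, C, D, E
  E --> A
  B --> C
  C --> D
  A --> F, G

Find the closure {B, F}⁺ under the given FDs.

{B, C, D, F}

Start with {B, F}.
B --> C applies; add {C} → now {B, C, F}.
C --> D applies; add {D} → now {B, C, D, F}.
No further FD applies.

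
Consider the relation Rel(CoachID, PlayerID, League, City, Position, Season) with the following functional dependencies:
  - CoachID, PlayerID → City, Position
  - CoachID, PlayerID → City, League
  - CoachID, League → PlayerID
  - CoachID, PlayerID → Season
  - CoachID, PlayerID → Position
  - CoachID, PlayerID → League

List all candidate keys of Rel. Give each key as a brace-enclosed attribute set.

{CoachID, League}, {CoachID, PlayerID}

{CoachID} never appears on the right of any FD, so every key must include it.
Closure of {CoachID, League} is {City, CoachID, League, PlayerID, Position, Season}, the whole schema; {CoachID, League} is a candidate key.
Closure of {CoachID, PlayerID} is {City, CoachID, League, PlayerID, Position, Season}, the whole schema; {CoachID, PlayerID} is a candidate key.
No proper subset of any of these is a key, and no other minimal superkey exists.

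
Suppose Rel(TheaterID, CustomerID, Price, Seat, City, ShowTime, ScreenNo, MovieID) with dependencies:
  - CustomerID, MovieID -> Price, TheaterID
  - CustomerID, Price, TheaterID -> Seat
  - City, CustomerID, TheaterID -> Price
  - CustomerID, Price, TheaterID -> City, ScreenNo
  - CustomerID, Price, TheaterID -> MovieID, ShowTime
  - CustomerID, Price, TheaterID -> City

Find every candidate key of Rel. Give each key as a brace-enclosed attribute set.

Attributes never on any right-hand side: {CustomerID} — every candidate key must contain it.
{CustomerID, MovieID}⁺ = {City, CustomerID, MovieID, Price, ScreenNo, Seat, ShowTime, TheaterID} — all of the relation — so {CustomerID, MovieID} is a candidate key.
{City, CustomerID, TheaterID}⁺ = {City, CustomerID, MovieID, Price, ScreenNo, Seat, ShowTime, TheaterID} — all of the relation — so {City, CustomerID, TheaterID} is a candidate key.
{CustomerID, Price, TheaterID}⁺ = {City, CustomerID, MovieID, Price, ScreenNo, Seat, ShowTime, TheaterID} — all of the relation — so {CustomerID, Price, TheaterID} is a candidate key.
Any other superkey properly contains one of these, so there are no further candidate keys.

{City, CustomerID, TheaterID}, {CustomerID, MovieID}, {CustomerID, Price, TheaterID}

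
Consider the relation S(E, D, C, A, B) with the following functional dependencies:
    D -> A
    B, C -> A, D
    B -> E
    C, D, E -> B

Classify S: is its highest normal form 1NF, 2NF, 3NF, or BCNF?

1NF

Candidate keys: {B, C}, {C, D, E}. Prime attributes: {B, C, D, E}.
D -> A: {D}⁺ = {A, D}, which is not all of the attributes, so the left side is not a superkey — BCNF is violated.
D -> A determines the non-prime attribute {A} from a non-superkey — 3NF is violated.
Since {D} ⊂ {C, D, E} and {D}⁺ ⊇ {A} with {A} non-prime, there is a partial dependency; 2NF fails.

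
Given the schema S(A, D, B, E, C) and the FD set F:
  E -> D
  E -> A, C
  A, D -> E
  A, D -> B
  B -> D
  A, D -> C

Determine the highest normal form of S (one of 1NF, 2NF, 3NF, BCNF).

3NF

Candidate keys: {A, B}, {A, D}, {E}. Prime attributes: {A, B, D, E}.
B -> D breaks BCNF: {B}⁺ = {B, D}, so {B} is not a superkey.
Since {D} ⊆ prime attributes and every other non-superkey FD also has a prime right side, the schema is in 3NF.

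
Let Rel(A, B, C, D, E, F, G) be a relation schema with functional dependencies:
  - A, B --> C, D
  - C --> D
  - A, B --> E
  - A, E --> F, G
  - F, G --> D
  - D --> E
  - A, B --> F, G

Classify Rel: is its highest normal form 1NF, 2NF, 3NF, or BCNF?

2NF

Candidate key: {A, B}. Prime attributes: {A, B}.
C --> D breaks BCNF: {C}⁺ = {C, D, E}, so {C} is not a superkey.
C --> D has non-prime {D} on the right and a non-superkey on the left, so 3NF fails.
Checking every proper subset of each key, none determines a non-prime attribute — 2NF is satisfied.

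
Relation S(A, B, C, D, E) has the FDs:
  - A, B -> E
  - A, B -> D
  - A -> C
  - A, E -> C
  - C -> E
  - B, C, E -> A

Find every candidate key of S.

{B} never appears on the right of any FD, so every key must include it.
Closure of {A, B} is {A, B, C, D, E}, the whole schema; {A, B} is a candidate key.
Closure of {B, C} is {A, B, C, D, E}, the whole schema; {B, C} is a candidate key.
These are minimal and exhaustive — every other superkey contains one of them.

{A, B}, {B, C}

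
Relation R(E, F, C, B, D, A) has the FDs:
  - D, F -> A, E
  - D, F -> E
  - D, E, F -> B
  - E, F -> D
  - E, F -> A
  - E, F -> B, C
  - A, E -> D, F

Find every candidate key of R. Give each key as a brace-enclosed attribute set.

{A, E}⁺ = {A, B, C, D, E, F} — all of the relation — so {A, E} is a candidate key.
{D, F}⁺ = {A, B, C, D, E, F} — all of the relation — so {D, F} is a candidate key.
{E, F}⁺ = {A, B, C, D, E, F} — all of the relation — so {E, F} is a candidate key.
These are minimal and exhaustive — every other superkey contains one of them.

{A, E}, {D, F}, {E, F}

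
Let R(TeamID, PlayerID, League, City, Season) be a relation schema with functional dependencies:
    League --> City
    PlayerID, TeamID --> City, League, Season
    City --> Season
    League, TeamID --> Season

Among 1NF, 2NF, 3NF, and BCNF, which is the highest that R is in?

2NF

Candidate key: {PlayerID, TeamID}. Prime attributes: {PlayerID, TeamID}.
For League --> City we have {League}⁺ = {City, League, Season}; {League} is not a superkey, so BCNF fails.
League --> City has non-prime {City} on the right and a non-superkey on the left, so 3NF fails.
No non-prime attribute depends on a proper subset of any candidate key, so 2NF holds.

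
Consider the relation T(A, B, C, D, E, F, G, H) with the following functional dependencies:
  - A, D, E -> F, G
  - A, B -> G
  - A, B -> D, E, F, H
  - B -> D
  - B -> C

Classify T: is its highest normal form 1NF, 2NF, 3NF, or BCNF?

Candidate key: {A, B}. Prime attributes: {A, B}.
A, D, E -> F, G: {A, D, E}⁺ = {A, D, E, F, G}, which is not all of the attributes, so the left side is not a superkey — BCNF is violated.
A, D, E -> F, G has non-prime {F, G} on the right and a non-superkey on the left, so 3NF fails.
{B} is a proper subset of the key {A, B}, and {B}⁺ contains the non-prime attributes {C, D} — a partial dependency, so 2NF is violated.

1NF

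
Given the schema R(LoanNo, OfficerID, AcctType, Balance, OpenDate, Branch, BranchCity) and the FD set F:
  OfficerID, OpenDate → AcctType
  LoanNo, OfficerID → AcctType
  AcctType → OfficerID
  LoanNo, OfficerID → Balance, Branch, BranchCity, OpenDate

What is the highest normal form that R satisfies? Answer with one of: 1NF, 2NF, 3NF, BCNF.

Candidate keys: {AcctType, LoanNo}, {LoanNo, OfficerID}. Prime attributes: {AcctType, LoanNo, OfficerID}.
OfficerID, OpenDate → AcctType: {OfficerID, OpenDate}⁺ = {AcctType, OfficerID, OpenDate}, which is not all of the attributes, so the left side is not a superkey — BCNF is violated.
Its right-hand attributes {AcctType} are all prime, as are those of every other non-superkey FD — the relation is in 3NF.

3NF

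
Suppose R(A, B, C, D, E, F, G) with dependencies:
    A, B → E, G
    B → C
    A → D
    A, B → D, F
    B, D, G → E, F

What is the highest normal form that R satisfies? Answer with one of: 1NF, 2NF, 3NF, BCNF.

Candidate key: {A, B}. Prime attributes: {A, B}.
B → C breaks BCNF: {B}⁺ = {B, C}, so {B} is not a superkey.
Because {C} is non-prime and the left side of B → C is not a superkey, the relation is not in 3NF.
The proper key subset {A} of {A, B} determines non-prime {D}, so the relation is not even in 2NF.

1NF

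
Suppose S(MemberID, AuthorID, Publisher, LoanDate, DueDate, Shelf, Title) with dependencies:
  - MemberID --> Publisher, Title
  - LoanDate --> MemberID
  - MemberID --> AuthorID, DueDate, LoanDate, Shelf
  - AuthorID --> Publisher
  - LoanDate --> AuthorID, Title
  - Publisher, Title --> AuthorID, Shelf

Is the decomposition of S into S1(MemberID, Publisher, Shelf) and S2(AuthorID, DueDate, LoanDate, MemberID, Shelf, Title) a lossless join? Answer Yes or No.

Yes

Common attributes: {MemberID, Shelf}; their closure is {AuthorID, DueDate, LoanDate, MemberID, Publisher, Shelf, Title}.
Since S1 ⊆ {AuthorID, DueDate, LoanDate, MemberID, Publisher, Shelf, Title}, the intersection is a superkey of S1; the decomposition is lossless.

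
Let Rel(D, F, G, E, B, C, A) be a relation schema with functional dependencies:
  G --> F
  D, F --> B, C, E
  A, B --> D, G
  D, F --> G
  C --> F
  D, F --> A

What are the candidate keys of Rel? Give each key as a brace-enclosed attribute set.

{A, B}⁺ = {A, B, C, D, E, F, G}, which is every attribute, so {A, B} is a candidate key.
{C, D}⁺ = {A, B, C, D, E, F, G}, which is every attribute, so {C, D} is a candidate key.
{D, F}⁺ = {A, B, C, D, E, F, G}, which is every attribute, so {D, F} is a candidate key.
{D, G}⁺ = {A, B, C, D, E, F, G}, which is every attribute, so {D, G} is a candidate key.
Any other superkey properly contains one of these, so there are no further candidate keys.

{A, B}, {C, D}, {D, F}, {D, G}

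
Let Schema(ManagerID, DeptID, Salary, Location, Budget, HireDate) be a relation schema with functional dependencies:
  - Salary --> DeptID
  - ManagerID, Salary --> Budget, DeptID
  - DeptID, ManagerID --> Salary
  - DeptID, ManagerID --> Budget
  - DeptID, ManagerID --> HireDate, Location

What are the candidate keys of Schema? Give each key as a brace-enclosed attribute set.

Attributes never on any right-hand side: {ManagerID} — every candidate key must contain it.
{DeptID, ManagerID} is a candidate key since {DeptID, ManagerID}⁺ = {Budget, DeptID, HireDate, Location, ManagerID, Salary} covers every attribute.
{ManagerID, Salary} is a candidate key since {ManagerID, Salary}⁺ = {Budget, DeptID, HireDate, Location, ManagerID, Salary} covers every attribute.
Any other superkey properly contains one of these, so there are no further candidate keys.

{DeptID, ManagerID}, {ManagerID, Salary}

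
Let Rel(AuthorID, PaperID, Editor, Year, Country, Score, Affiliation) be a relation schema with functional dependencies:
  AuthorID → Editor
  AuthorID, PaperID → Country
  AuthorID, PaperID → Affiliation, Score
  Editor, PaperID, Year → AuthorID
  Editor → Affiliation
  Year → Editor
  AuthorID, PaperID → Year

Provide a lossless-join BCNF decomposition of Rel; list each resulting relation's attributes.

Candidate keys of the original relation: {AuthorID, PaperID}, {PaperID, Year}.
{Affiliation, AuthorID, Country, Editor, PaperID, Score, Year}: {AuthorID} determines {Affiliation, AuthorID, Editor} here but is not a superkey — split on AuthorID → Affiliation, Editor, giving {Affiliation, AuthorID, Editor} and {AuthorID, Country, PaperID, Score, Year}.
{Affiliation, AuthorID, Editor}: {Editor} determines {Affiliation, Editor} here but is not a superkey — split on Editor → Affiliation, giving {Affiliation, Editor} and {AuthorID, Editor}.
{Affiliation, Editor} has no BCNF violation.
{AuthorID, Editor} has no BCNF violation.
{AuthorID, Country, PaperID, Score, Year} has no BCNF violation.

{Affiliation, Editor}; {AuthorID, Country, PaperID, Score, Year}; {AuthorID, Editor}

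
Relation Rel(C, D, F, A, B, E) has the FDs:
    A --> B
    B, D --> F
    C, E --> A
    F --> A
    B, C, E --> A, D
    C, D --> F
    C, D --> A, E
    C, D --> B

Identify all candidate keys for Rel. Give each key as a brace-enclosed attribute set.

No FD produces {C}, so it must be in every candidate key.
{C, D}⁺ = {A, B, C, D, E, F} — all of the relation — so {C, D} is a candidate key.
{C, E}⁺ = {A, B, C, D, E, F} — all of the relation — so {C, E} is a candidate key.
No proper subset of any of these is a key, and no other minimal superkey exists.

{C, D}, {C, E}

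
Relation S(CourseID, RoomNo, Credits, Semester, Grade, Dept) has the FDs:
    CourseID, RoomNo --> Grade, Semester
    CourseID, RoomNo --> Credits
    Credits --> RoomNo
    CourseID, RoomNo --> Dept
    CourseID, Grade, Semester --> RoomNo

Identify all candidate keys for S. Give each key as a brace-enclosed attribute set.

{CourseID, Credits}, {CourseID, Grade, Semester}, {CourseID, RoomNo}

Attributes never on any right-hand side: {CourseID} — every candidate key must contain it.
{CourseID, Credits}⁺ = {CourseID, Credits, Dept, Grade, RoomNo, Semester} — all of the relation — so {CourseID, Credits} is a candidate key.
{CourseID, RoomNo}⁺ = {CourseID, Credits, Dept, Grade, RoomNo, Semester} — all of the relation — so {CourseID, RoomNo} is a candidate key.
{CourseID, Grade, Semester}⁺ = {CourseID, Credits, Dept, Grade, RoomNo, Semester} — all of the relation — so {CourseID, Grade, Semester} is a candidate key.
No proper subset of any of these is a key, and no other minimal superkey exists.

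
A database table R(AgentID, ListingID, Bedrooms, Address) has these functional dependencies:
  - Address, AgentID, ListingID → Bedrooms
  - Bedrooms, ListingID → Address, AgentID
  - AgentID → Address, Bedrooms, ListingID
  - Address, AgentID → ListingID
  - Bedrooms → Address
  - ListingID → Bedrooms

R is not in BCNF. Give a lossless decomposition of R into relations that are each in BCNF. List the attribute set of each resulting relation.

Candidate keys of the original relation: {AgentID}, {ListingID}.
Within {Address, AgentID, Bedrooms, ListingID}: {Bedrooms}⁺ ∩ {Address, AgentID, Bedrooms, ListingID} = {Address, Bedrooms}, not the whole set, so Bedrooms → Address violates BCNF; decompose into {Address, Bedrooms} and {AgentID, Bedrooms, ListingID}.
{Address, Bedrooms} is in BCNF.
{AgentID, Bedrooms, ListingID} is in BCNF.

{Address, Bedrooms}; {AgentID, Bedrooms, ListingID}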